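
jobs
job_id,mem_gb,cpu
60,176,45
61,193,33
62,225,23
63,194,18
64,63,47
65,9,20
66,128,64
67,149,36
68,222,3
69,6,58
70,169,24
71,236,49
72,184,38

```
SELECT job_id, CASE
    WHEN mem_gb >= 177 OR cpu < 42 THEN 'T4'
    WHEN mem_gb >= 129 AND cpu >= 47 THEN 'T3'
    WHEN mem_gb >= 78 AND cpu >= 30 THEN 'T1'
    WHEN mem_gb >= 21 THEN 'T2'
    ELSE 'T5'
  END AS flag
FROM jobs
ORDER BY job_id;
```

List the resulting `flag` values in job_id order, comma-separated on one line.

job_id=60: mem_gb >= 78 AND cpu >= 30 → T1
job_id=61: mem_gb >= 177 OR cpu < 42 → T4
job_id=62: mem_gb >= 177 OR cpu < 42 → T4
job_id=63: mem_gb >= 177 OR cpu < 42 → T4
job_id=64: mem_gb >= 21 → T2
job_id=65: mem_gb >= 177 OR cpu < 42 → T4
job_id=66: mem_gb >= 78 AND cpu >= 30 → T1
job_id=67: mem_gb >= 177 OR cpu < 42 → T4
job_id=68: mem_gb >= 177 OR cpu < 42 → T4
job_id=69: ELSE → T5
job_id=70: mem_gb >= 177 OR cpu < 42 → T4
job_id=71: mem_gb >= 177 OR cpu < 42 → T4
job_id=72: mem_gb >= 177 OR cpu < 42 → T4

T1, T4, T4, T4, T2, T4, T1, T4, T4, T5, T4, T4, T4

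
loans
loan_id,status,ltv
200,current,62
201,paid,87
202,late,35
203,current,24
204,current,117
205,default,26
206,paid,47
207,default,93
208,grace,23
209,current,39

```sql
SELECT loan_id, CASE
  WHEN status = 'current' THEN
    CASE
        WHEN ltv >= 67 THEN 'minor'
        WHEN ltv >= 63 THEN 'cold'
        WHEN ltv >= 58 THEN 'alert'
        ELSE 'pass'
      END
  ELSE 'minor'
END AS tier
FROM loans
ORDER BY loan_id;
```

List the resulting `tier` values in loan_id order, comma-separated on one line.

loan_id=200: status='current' → inner[ltv >= 58] → alert
loan_id=201: status='paid' → outer ELSE → minor
loan_id=202: status='late' → outer ELSE → minor
loan_id=203: status='current' → inner[ELSE] → pass
loan_id=204: status='current' → inner[ltv >= 67] → minor
loan_id=205: status='default' → outer ELSE → minor
loan_id=206: status='paid' → outer ELSE → minor
loan_id=207: status='default' → outer ELSE → minor
loan_id=208: status='grace' → outer ELSE → minor
loan_id=209: status='current' → inner[ELSE] → pass

alert, minor, minor, pass, minor, minor, minor, minor, minor, pass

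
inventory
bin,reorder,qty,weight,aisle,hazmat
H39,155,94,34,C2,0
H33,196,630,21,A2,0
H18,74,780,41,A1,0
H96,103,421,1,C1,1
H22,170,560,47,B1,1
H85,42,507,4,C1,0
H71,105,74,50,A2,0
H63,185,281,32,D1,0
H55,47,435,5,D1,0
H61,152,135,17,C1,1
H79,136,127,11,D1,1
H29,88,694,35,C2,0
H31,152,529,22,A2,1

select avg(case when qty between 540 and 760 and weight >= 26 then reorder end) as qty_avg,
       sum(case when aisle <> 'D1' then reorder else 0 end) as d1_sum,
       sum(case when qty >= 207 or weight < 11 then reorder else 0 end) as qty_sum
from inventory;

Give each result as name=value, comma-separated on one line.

[qty_avg: qty between 540 and 760 and weight >= 26]
bin=H39: ✗
bin=H33: ✗
bin=H18: ✗
bin=H96: ✗
bin=H22: ✓ → 170
bin=H85: ✗
bin=H71: ✗
bin=H63: ✗
bin=H55: ✗
bin=H61: ✗
bin=H79: ✗
bin=H29: ✓ → 88
bin=H31: ✗
qty_avg = (170 + 88) / 2 = 129
—
[d1_sum: aisle <> 'D1']
bin=H39: ✓ → 155
bin=H33: ✓ → 196
bin=H18: ✓ → 74
bin=H96: ✓ → 103
bin=H22: ✓ → 170
bin=H85: ✓ → 42
bin=H71: ✓ → 105
bin=H63: ✗
bin=H55: ✗
bin=H61: ✓ → 152
bin=H79: ✗
bin=H29: ✓ → 88
bin=H31: ✓ → 152
d1_sum = 155 + 196 + 74 + 103 + 170 + 42 + 105 + 152 + 88 + 152 = 1237
—
[qty_sum: qty >= 207 or weight < 11]
bin=H39: ✗
bin=H33: ✓ → 196
bin=H18: ✓ → 74
bin=H96: ✓ → 103
bin=H22: ✓ → 170
bin=H85: ✓ → 42
bin=H71: ✗
bin=H63: ✓ → 185
bin=H55: ✓ → 47
bin=H61: ✗
bin=H79: ✗
bin=H29: ✓ → 88
bin=H31: ✓ → 152
qty_sum = 196 + 74 + 103 + 170 + 42 + 185 + 47 + 88 + 152 = 1057

qty_avg=129, d1_sum=1237, qty_sum=1057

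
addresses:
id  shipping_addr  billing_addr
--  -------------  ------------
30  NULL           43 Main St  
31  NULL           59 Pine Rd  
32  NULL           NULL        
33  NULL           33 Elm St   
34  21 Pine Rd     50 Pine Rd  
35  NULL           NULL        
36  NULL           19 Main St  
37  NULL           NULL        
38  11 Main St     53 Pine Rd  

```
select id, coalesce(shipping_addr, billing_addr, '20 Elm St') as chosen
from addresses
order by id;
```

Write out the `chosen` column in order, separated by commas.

id=30: shipping_addr=NULL, billing_addr=43 Main St → 43 Main St
id=31: shipping_addr=NULL, billing_addr=59 Pine Rd → 59 Pine Rd
id=32: shipping_addr=NULL, billing_addr=NULL, → literal 20 Elm St → 20 Elm St
id=33: shipping_addr=NULL, billing_addr=33 Elm St → 33 Elm St
id=34: shipping_addr=21 Pine Rd → 21 Pine Rd
id=35: shipping_addr=NULL, billing_addr=NULL, → literal 20 Elm St → 20 Elm St
id=36: shipping_addr=NULL, billing_addr=19 Main St → 19 Main St
id=37: shipping_addr=NULL, billing_addr=NULL, → literal 20 Elm St → 20 Elm St
id=38: shipping_addr=11 Main St → 11 Main St

43 Main St, 59 Pine Rd, 20 Elm St, 33 Elm St, 21 Pine Rd, 20 Elm St, 19 Main St, 20 Elm St, 11 Main St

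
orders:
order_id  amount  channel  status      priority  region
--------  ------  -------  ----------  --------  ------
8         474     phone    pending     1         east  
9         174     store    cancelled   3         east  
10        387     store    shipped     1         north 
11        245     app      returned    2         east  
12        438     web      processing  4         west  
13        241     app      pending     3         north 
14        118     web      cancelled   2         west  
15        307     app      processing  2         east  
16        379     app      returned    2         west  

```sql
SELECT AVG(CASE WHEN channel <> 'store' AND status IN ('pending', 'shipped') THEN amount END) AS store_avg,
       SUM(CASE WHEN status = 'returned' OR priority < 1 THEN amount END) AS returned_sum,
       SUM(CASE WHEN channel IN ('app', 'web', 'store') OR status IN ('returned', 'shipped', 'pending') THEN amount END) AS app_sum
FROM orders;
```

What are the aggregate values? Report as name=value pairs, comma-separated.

store_avg=357.5, returned_sum=624, app_sum=2763

[store_avg: channel <> 'store' AND status IN ('pending', 'shipped')]
order_id=8: ✓ → 474
order_id=9: ✗
order_id=10: ✗
order_id=11: ✗
order_id=12: ✗
order_id=13: ✓ → 241
order_id=14: ✗
order_id=15: ✗
order_id=16: ✗
store_avg = (474 + 241) / 2 = 357.5
—
[returned_sum: status = 'returned' OR priority < 1]
order_id=8: ✗
order_id=9: ✗
order_id=10: ✗
order_id=11: ✓ → 245
order_id=12: ✗
order_id=13: ✗
order_id=14: ✗
order_id=15: ✗
order_id=16: ✓ → 379
returned_sum = 245 + 379 = 624
—
[app_sum: channel IN ('app', 'web', 'store') OR status IN ('returned', 'shipped', 'pending')]
order_id=8: ✓ → 474
order_id=9: ✓ → 174
order_id=10: ✓ → 387
order_id=11: ✓ → 245
order_id=12: ✓ → 438
order_id=13: ✓ → 241
order_id=14: ✓ → 118
order_id=15: ✓ → 307
order_id=16: ✓ → 379
app_sum = 474 + 174 + 387 + 245 + 438 + 241 + 118 + 307 + 379 = 2763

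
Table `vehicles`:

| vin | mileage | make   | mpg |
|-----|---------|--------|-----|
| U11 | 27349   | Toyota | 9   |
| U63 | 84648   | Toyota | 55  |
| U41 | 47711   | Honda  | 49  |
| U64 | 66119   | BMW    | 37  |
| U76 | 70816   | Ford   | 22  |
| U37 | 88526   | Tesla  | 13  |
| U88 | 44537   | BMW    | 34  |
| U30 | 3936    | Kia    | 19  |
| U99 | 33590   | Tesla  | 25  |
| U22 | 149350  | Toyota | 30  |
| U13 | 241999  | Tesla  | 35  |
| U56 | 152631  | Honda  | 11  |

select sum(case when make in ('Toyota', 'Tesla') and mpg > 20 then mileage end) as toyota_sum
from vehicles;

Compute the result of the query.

509587

vin=U11: ✗
vin=U63: ✓ → 84648
vin=U41: ✗
vin=U64: ✗
vin=U76: ✗
vin=U37: ✗
vin=U88: ✗
vin=U30: ✗
vin=U99: ✓ → 33590
vin=U22: ✓ → 149350
vin=U13: ✓ → 241999
vin=U56: ✗
toyota_sum = 84648 + 33590 + 149350 + 241999 = 509587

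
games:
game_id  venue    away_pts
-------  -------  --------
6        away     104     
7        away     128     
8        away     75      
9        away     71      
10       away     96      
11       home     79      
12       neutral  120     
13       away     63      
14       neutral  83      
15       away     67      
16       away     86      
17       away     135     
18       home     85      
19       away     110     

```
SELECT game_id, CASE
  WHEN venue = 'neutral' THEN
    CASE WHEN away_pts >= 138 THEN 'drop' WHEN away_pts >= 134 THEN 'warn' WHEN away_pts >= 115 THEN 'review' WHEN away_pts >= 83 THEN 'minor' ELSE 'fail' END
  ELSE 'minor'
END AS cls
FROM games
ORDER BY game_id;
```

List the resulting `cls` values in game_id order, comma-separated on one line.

minor, minor, minor, minor, minor, minor, review, minor, minor, minor, minor, minor, minor, minor

game_id=6: venue='away' → outer ELSE → minor
game_id=7: venue='away' → outer ELSE → minor
game_id=8: venue='away' → outer ELSE → minor
game_id=9: venue='away' → outer ELSE → minor
game_id=10: venue='away' → outer ELSE → minor
game_id=11: venue='home' → outer ELSE → minor
game_id=12: venue='neutral' → inner[away_pts >= 115] → review
game_id=13: venue='away' → outer ELSE → minor
game_id=14: venue='neutral' → inner[away_pts >= 83] → minor
game_id=15: venue='away' → outer ELSE → minor
game_id=16: venue='away' → outer ELSE → minor
game_id=17: venue='away' → outer ELSE → minor
game_id=18: venue='home' → outer ELSE → minor
game_id=19: venue='away' → outer ELSE → minor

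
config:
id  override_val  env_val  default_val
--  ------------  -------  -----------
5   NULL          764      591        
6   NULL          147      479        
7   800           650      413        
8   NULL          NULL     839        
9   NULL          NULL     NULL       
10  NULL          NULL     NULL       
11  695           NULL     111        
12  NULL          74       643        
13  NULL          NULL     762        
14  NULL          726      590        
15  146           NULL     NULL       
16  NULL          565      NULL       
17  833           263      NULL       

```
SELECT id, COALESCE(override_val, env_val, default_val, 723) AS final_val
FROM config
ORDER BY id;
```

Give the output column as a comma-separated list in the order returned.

764, 147, 800, 839, 723, 723, 695, 74, 762, 726, 146, 565, 833

id=5: override_val=NULL, env_val=764 → 764
id=6: override_val=NULL, env_val=147 → 147
id=7: override_val=800 → 800
id=8: override_val=NULL, env_val=NULL, default_val=839 → 839
id=9: override_val=NULL, env_val=NULL, default_val=NULL, → literal 723 → 723
id=10: override_val=NULL, env_val=NULL, default_val=NULL, → literal 723 → 723
id=11: override_val=695 → 695
id=12: override_val=NULL, env_val=74 → 74
id=13: override_val=NULL, env_val=NULL, default_val=762 → 762
id=14: override_val=NULL, env_val=726 → 726
id=15: override_val=146 → 146
id=16: override_val=NULL, env_val=565 → 565
id=17: override_val=833 → 833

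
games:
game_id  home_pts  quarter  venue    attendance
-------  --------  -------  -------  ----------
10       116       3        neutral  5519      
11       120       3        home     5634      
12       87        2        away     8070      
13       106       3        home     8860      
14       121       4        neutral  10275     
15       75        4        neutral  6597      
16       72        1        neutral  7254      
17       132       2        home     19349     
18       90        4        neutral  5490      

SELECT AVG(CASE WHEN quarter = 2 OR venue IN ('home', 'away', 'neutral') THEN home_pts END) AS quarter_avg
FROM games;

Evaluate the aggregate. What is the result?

102.1111111111

game_id=10: ✓ → 116
game_id=11: ✓ → 120
game_id=12: ✓ → 87
game_id=13: ✓ → 106
game_id=14: ✓ → 121
game_id=15: ✓ → 75
game_id=16: ✓ → 72
game_id=17: ✓ → 132
game_id=18: ✓ → 90
quarter_avg = (116 + 120 + 87 + 106 + 121 + 75 + 72 + 132 + 90) / 9 = 102.1111111111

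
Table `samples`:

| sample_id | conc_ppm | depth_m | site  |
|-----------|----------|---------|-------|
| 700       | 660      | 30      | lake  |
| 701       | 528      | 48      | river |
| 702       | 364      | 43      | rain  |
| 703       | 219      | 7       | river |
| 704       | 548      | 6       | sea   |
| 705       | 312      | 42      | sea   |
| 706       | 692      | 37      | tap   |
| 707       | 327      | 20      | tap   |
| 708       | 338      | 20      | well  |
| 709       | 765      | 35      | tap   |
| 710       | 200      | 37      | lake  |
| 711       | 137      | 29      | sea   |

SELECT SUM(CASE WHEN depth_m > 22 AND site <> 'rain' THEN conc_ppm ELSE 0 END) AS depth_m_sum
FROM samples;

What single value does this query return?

sample_id=700: ✓ → 660
sample_id=701: ✓ → 528
sample_id=702: ✗
sample_id=703: ✗
sample_id=704: ✗
sample_id=705: ✓ → 312
sample_id=706: ✓ → 692
sample_id=707: ✗
sample_id=708: ✗
sample_id=709: ✓ → 765
sample_id=710: ✓ → 200
sample_id=711: ✓ → 137
depth_m_sum = 660 + 528 + 312 + 692 + 765 + 200 + 137 = 3294

3294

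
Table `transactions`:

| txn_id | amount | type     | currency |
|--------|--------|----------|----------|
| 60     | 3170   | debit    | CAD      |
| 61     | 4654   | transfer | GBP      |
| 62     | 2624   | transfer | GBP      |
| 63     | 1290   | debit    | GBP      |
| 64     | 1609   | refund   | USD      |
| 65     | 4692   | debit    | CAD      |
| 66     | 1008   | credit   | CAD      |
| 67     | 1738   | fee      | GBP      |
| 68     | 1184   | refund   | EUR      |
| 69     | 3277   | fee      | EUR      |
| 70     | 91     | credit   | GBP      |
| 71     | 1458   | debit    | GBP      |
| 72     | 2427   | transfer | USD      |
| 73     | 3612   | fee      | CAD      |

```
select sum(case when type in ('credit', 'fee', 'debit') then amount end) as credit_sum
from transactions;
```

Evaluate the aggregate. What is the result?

20336

txn_id=60: ✓ → 3170
txn_id=61: ✗
txn_id=62: ✗
txn_id=63: ✓ → 1290
txn_id=64: ✗
txn_id=65: ✓ → 4692
txn_id=66: ✓ → 1008
txn_id=67: ✓ → 1738
txn_id=68: ✗
txn_id=69: ✓ → 3277
txn_id=70: ✓ → 91
txn_id=71: ✓ → 1458
txn_id=72: ✗
txn_id=73: ✓ → 3612
credit_sum = 3170 + 1290 + 4692 + 1008 + 1738 + 3277 + 91 + 1458 + 3612 = 20336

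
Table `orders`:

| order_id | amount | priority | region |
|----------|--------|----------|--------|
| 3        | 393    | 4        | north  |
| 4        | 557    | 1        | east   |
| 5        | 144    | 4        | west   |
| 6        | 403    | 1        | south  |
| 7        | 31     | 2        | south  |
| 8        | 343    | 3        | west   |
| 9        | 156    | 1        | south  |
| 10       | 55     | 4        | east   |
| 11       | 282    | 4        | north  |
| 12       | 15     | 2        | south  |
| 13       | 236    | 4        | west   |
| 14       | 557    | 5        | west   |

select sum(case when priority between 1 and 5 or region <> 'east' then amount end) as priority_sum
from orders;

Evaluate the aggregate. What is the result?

order_id=3: ✓ → 393
order_id=4: ✓ → 557
order_id=5: ✓ → 144
order_id=6: ✓ → 403
order_id=7: ✓ → 31
order_id=8: ✓ → 343
order_id=9: ✓ → 156
order_id=10: ✓ → 55
order_id=11: ✓ → 282
order_id=12: ✓ → 15
order_id=13: ✓ → 236
order_id=14: ✓ → 557
priority_sum = 393 + 557 + 144 + 403 + 31 + 343 + 156 + 55 + 282 + 15 + 236 + 557 = 3172

3172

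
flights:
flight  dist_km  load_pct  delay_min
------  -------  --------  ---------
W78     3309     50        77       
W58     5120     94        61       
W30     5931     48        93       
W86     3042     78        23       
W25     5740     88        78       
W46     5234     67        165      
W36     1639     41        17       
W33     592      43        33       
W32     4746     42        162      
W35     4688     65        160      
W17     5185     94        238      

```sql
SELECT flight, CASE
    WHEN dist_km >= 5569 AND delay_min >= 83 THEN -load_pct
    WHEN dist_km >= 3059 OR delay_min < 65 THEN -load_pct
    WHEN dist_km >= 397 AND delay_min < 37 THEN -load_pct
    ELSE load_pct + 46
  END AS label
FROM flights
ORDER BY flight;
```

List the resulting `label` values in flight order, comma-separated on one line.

flight=W17: dist_km >= 3059 OR delay_min < 65 → -94
flight=W25: dist_km >= 3059 OR delay_min < 65 → -88
flight=W30: dist_km >= 5569 AND delay_min >= 83 → -48
flight=W32: dist_km >= 3059 OR delay_min < 65 → -42
flight=W33: dist_km >= 3059 OR delay_min < 65 → -43
flight=W35: dist_km >= 3059 OR delay_min < 65 → -65
flight=W36: dist_km >= 3059 OR delay_min < 65 → -41
flight=W46: dist_km >= 3059 OR delay_min < 65 → -67
flight=W58: dist_km >= 3059 OR delay_min < 65 → -94
flight=W78: dist_km >= 3059 OR delay_min < 65 → -50
flight=W86: dist_km >= 3059 OR delay_min < 65 → -78

-94, -88, -48, -42, -43, -65, -41, -67, -94, -50, -78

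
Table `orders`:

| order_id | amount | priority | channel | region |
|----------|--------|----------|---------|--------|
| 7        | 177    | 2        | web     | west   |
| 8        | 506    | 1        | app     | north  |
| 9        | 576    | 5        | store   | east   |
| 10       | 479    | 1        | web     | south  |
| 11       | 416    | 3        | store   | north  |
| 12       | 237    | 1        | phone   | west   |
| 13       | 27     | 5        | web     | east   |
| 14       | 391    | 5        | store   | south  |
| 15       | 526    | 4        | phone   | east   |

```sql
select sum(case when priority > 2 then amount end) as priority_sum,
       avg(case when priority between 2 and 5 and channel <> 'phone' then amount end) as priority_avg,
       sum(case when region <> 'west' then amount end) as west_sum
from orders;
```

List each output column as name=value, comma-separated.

[priority_sum: priority > 2]
order_id=7: ✗
order_id=8: ✗
order_id=9: ✓ → 576
order_id=10: ✗
order_id=11: ✓ → 416
order_id=12: ✗
order_id=13: ✓ → 27
order_id=14: ✓ → 391
order_id=15: ✓ → 526
priority_sum = 576 + 416 + 27 + 391 + 526 = 1936
—
[priority_avg: priority between 2 and 5 and channel <> 'phone']
order_id=7: ✓ → 177
order_id=8: ✗
order_id=9: ✓ → 576
order_id=10: ✗
order_id=11: ✓ → 416
order_id=12: ✗
order_id=13: ✓ → 27
order_id=14: ✓ → 391
order_id=15: ✗
priority_avg = (177 + 576 + 416 + 27 + 391) / 5 = 317.4
—
[west_sum: region <> 'west']
order_id=7: ✗
order_id=8: ✓ → 506
order_id=9: ✓ → 576
order_id=10: ✓ → 479
order_id=11: ✓ → 416
order_id=12: ✗
order_id=13: ✓ → 27
order_id=14: ✓ → 391
order_id=15: ✓ → 526
west_sum = 506 + 576 + 479 + 416 + 27 + 391 + 526 = 2921

priority_sum=1936, priority_avg=317.4, west_sum=2921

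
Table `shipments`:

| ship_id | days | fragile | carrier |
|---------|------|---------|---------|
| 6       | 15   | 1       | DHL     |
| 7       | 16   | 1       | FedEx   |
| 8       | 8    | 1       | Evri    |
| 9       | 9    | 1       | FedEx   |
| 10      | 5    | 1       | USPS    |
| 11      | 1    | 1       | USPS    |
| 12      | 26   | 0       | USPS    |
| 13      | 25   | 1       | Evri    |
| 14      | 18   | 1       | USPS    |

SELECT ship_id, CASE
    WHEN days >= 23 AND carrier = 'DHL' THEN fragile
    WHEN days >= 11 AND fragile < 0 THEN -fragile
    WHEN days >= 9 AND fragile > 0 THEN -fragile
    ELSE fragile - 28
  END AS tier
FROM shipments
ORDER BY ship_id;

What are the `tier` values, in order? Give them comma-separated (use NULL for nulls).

-1, -1, -27, -1, -27, -27, -28, -1, -1

ship_id=6: days >= 9 AND fragile > 0 → -1
ship_id=7: days >= 9 AND fragile > 0 → -1
ship_id=8: ELSE → -27
ship_id=9: days >= 9 AND fragile > 0 → -1
ship_id=10: ELSE → -27
ship_id=11: ELSE → -27
ship_id=12: ELSE → -28
ship_id=13: days >= 9 AND fragile > 0 → -1
ship_id=14: days >= 9 AND fragile > 0 → -1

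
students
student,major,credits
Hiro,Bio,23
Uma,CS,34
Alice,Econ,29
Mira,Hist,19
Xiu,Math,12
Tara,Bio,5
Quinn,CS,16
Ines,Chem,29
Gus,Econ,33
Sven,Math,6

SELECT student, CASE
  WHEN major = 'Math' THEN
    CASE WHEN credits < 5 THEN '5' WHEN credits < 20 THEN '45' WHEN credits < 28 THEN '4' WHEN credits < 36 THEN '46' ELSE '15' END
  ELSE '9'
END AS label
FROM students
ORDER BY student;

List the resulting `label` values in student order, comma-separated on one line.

9, 9, 9, 9, 9, 9, 45, 9, 9, 45

student=Alice: major='Econ' → outer ELSE → 9
student=Gus: major='Econ' → outer ELSE → 9
student=Hiro: major='Bio' → outer ELSE → 9
student=Ines: major='Chem' → outer ELSE → 9
student=Mira: major='Hist' → outer ELSE → 9
student=Quinn: major='CS' → outer ELSE → 9
student=Sven: major='Math' → inner[credits < 20] → 45
student=Tara: major='Bio' → outer ELSE → 9
student=Uma: major='CS' → outer ELSE → 9
student=Xiu: major='Math' → inner[credits < 20] → 45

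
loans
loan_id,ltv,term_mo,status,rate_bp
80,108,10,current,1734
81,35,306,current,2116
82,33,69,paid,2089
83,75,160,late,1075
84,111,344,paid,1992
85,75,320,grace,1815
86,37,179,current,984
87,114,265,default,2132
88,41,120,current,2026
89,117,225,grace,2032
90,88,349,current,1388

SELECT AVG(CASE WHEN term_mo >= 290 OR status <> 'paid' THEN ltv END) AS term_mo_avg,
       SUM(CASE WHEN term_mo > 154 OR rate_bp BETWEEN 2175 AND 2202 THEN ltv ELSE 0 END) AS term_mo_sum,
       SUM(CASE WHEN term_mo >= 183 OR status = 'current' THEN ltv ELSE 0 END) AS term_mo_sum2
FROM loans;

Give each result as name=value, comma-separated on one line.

[term_mo_avg: term_mo >= 290 OR status <> 'paid']
loan_id=80: ✓ → 108
loan_id=81: ✓ → 35
loan_id=82: ✗
loan_id=83: ✓ → 75
loan_id=84: ✓ → 111
loan_id=85: ✓ → 75
loan_id=86: ✓ → 37
loan_id=87: ✓ → 114
loan_id=88: ✓ → 41
loan_id=89: ✓ → 117
loan_id=90: ✓ → 88
term_mo_avg = (108 + 35 + 75 + 111 + 75 + 37 + 114 + 41 + 117 + 88) / 10 = 80.1
—
[term_mo_sum: term_mo > 154 OR rate_bp BETWEEN 2175 AND 2202]
loan_id=80: ✗
loan_id=81: ✓ → 35
loan_id=82: ✗
loan_id=83: ✓ → 75
loan_id=84: ✓ → 111
loan_id=85: ✓ → 75
loan_id=86: ✓ → 37
loan_id=87: ✓ → 114
loan_id=88: ✗
loan_id=89: ✓ → 117
loan_id=90: ✓ → 88
term_mo_sum = 35 + 75 + 111 + 75 + 37 + 114 + 117 + 88 = 652
—
[term_mo_sum2: term_mo >= 183 OR status = 'current']
loan_id=80: ✓ → 108
loan_id=81: ✓ → 35
loan_id=82: ✗
loan_id=83: ✗
loan_id=84: ✓ → 111
loan_id=85: ✓ → 75
loan_id=86: ✓ → 37
loan_id=87: ✓ → 114
loan_id=88: ✓ → 41
loan_id=89: ✓ → 117
loan_id=90: ✓ → 88
term_mo_sum2 = 108 + 35 + 111 + 75 + 37 + 114 + 41 + 117 + 88 = 726

term_mo_avg=80.1, term_mo_sum=652, term_mo_sum2=726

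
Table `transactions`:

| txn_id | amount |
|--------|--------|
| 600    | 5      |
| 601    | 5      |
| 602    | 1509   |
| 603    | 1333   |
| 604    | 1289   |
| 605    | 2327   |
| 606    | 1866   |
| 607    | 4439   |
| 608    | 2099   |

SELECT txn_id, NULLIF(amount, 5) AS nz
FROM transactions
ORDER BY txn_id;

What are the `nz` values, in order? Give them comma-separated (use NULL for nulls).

txn_id=600: amount=5 vs 5: equal → NULL
txn_id=601: amount=5 vs 5: equal → NULL
txn_id=602: amount=1509 vs 5: differ → 1509
txn_id=603: amount=1333 vs 5: differ → 1333
txn_id=604: amount=1289 vs 5: differ → 1289
txn_id=605: amount=2327 vs 5: differ → 2327
txn_id=606: amount=1866 vs 5: differ → 1866
txn_id=607: amount=4439 vs 5: differ → 4439
txn_id=608: amount=2099 vs 5: differ → 2099

NULL, NULL, 1509, 1333, 1289, 2327, 1866, 4439, 2099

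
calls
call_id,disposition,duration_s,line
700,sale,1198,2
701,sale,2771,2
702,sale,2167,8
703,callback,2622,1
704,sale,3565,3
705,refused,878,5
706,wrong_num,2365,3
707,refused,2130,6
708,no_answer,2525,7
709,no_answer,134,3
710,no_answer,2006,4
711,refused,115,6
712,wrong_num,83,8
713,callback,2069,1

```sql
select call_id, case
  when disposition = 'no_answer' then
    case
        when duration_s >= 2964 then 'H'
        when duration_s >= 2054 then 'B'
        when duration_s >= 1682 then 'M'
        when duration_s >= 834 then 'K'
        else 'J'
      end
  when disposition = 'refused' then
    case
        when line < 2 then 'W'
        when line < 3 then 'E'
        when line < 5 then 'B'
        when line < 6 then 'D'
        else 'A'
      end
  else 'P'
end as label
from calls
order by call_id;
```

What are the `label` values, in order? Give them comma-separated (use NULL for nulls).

P, P, P, P, P, D, P, A, B, J, M, A, P, P

call_id=700: disposition='sale' → outer ELSE → P
call_id=701: disposition='sale' → outer ELSE → P
call_id=702: disposition='sale' → outer ELSE → P
call_id=703: disposition='callback' → outer ELSE → P
call_id=704: disposition='sale' → outer ELSE → P
call_id=705: disposition='refused' → inner[line < 6] → D
call_id=706: disposition='wrong_num' → outer ELSE → P
call_id=707: disposition='refused' → inner[ELSE] → A
call_id=708: disposition='no_answer' → inner[duration_s >= 2054] → B
call_id=709: disposition='no_answer' → inner[ELSE] → J
call_id=710: disposition='no_answer' → inner[duration_s >= 1682] → M
call_id=711: disposition='refused' → inner[ELSE] → A
call_id=712: disposition='wrong_num' → outer ELSE → P
call_id=713: disposition='callback' → outer ELSE → P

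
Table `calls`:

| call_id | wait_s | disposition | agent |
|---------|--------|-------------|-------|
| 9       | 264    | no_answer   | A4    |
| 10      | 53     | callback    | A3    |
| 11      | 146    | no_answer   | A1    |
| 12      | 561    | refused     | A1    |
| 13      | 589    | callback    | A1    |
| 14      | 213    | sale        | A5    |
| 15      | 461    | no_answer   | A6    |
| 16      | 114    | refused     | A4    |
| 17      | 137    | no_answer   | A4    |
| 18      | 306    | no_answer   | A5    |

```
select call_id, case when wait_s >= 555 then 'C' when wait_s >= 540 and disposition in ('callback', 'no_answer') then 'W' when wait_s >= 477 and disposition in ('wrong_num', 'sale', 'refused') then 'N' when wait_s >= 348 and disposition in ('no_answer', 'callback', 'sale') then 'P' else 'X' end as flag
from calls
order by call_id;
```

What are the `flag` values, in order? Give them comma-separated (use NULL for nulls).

X, X, X, C, C, X, P, X, X, X

call_id=9: ELSE → X
call_id=10: ELSE → X
call_id=11: ELSE → X
call_id=12: wait_s >= 555 → C
call_id=13: wait_s >= 555 → C
call_id=14: ELSE → X
call_id=15: wait_s >= 348 and disposition in ('no_answer', 'callback', 'sale') → P
call_id=16: ELSE → X
call_id=17: ELSE → X
call_id=18: ELSE → X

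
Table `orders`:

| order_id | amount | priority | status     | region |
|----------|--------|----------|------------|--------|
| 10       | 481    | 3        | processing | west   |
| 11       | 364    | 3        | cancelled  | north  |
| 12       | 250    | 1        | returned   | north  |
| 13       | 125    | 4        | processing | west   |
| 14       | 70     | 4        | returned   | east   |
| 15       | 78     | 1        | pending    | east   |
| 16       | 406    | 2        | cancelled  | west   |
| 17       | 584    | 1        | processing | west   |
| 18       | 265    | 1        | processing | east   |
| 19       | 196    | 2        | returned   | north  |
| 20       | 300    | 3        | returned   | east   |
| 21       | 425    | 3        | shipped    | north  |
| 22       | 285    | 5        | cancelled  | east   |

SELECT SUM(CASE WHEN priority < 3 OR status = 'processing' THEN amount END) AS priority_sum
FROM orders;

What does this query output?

2385

order_id=10: ✓ → 481
order_id=11: ✗
order_id=12: ✓ → 250
order_id=13: ✓ → 125
order_id=14: ✗
order_id=15: ✓ → 78
order_id=16: ✓ → 406
order_id=17: ✓ → 584
order_id=18: ✓ → 265
order_id=19: ✓ → 196
order_id=20: ✗
order_id=21: ✗
order_id=22: ✗
priority_sum = 481 + 250 + 125 + 78 + 406 + 584 + 265 + 196 = 2385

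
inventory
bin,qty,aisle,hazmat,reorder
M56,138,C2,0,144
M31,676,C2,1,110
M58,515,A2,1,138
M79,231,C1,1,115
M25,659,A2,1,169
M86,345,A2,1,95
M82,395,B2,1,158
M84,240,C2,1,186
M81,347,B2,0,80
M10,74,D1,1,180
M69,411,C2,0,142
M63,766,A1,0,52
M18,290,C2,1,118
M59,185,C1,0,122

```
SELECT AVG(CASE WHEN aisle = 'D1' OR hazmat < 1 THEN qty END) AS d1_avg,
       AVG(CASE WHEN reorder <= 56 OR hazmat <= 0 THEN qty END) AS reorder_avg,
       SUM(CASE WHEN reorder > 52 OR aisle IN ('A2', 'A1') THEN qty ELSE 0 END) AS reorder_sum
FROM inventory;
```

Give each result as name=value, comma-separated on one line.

d1_avg=320.1666666667, reorder_avg=369.4, reorder_sum=5272

[d1_avg: aisle = 'D1' OR hazmat < 1]
bin=M56: ✓ → 138
bin=M31: ✗
bin=M58: ✗
bin=M79: ✗
bin=M25: ✗
bin=M86: ✗
bin=M82: ✗
bin=M84: ✗
bin=M81: ✓ → 347
bin=M10: ✓ → 74
bin=M69: ✓ → 411
bin=M63: ✓ → 766
bin=M18: ✗
bin=M59: ✓ → 185
d1_avg = (138 + 347 + 74 + 411 + 766 + 185) / 6 = 320.1666666667
—
[reorder_avg: reorder <= 56 OR hazmat <= 0]
bin=M56: ✓ → 138
bin=M31: ✗
bin=M58: ✗
bin=M79: ✗
bin=M25: ✗
bin=M86: ✗
bin=M82: ✗
bin=M84: ✗
bin=M81: ✓ → 347
bin=M10: ✗
bin=M69: ✓ → 411
bin=M63: ✓ → 766
bin=M18: ✗
bin=M59: ✓ → 185
reorder_avg = (138 + 347 + 411 + 766 + 185) / 5 = 369.4
—
[reorder_sum: reorder > 52 OR aisle IN ('A2', 'A1')]
bin=M56: ✓ → 138
bin=M31: ✓ → 676
bin=M58: ✓ → 515
bin=M79: ✓ → 231
bin=M25: ✓ → 659
bin=M86: ✓ → 345
bin=M82: ✓ → 395
bin=M84: ✓ → 240
bin=M81: ✓ → 347
bin=M10: ✓ → 74
bin=M69: ✓ → 411
bin=M63: ✓ → 766
bin=M18: ✓ → 290
bin=M59: ✓ → 185
reorder_sum = 138 + 676 + 515 + 231 + 659 + 345 + 395 + 240 + 347 + 74 + 411 + 766 + 290 + 185 = 5272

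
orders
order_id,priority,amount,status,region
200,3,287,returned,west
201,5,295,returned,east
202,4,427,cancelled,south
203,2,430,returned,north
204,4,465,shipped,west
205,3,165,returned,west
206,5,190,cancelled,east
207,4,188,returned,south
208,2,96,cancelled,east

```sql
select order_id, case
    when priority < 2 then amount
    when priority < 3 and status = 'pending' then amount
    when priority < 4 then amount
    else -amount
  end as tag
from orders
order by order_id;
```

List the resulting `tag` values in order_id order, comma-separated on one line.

287, -295, -427, 430, -465, 165, -190, -188, 96

order_id=200: priority < 4 → 287
order_id=201: ELSE → -295
order_id=202: ELSE → -427
order_id=203: priority < 4 → 430
order_id=204: ELSE → -465
order_id=205: priority < 4 → 165
order_id=206: ELSE → -190
order_id=207: ELSE → -188
order_id=208: priority < 4 → 96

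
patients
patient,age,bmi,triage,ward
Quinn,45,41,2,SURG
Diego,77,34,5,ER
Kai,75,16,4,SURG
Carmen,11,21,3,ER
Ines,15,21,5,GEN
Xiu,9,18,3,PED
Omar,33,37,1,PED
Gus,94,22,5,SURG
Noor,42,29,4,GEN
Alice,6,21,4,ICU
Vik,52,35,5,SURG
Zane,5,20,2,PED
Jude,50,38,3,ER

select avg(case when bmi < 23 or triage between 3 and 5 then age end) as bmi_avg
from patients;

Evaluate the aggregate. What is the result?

patient=Quinn: ✗
patient=Diego: ✓ → 77
patient=Kai: ✓ → 75
patient=Carmen: ✓ → 11
patient=Ines: ✓ → 15
patient=Xiu: ✓ → 9
patient=Omar: ✗
patient=Gus: ✓ → 94
patient=Noor: ✓ → 42
patient=Alice: ✓ → 6
patient=Vik: ✓ → 52
patient=Zane: ✓ → 5
patient=Jude: ✓ → 50
bmi_avg = (77 + 75 + 11 + 15 + 9 + 94 + 42 + 6 + 52 + 5 + 50) / 11 = 39.6363636364

39.6363636364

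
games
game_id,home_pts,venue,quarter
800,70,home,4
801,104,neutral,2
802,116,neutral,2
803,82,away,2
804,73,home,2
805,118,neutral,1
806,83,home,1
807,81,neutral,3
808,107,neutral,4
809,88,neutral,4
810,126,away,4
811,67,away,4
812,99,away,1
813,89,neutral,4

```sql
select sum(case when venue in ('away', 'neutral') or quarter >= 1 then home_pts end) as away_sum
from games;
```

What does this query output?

1303

game_id=800: ✓ → 70
game_id=801: ✓ → 104
game_id=802: ✓ → 116
game_id=803: ✓ → 82
game_id=804: ✓ → 73
game_id=805: ✓ → 118
game_id=806: ✓ → 83
game_id=807: ✓ → 81
game_id=808: ✓ → 107
game_id=809: ✓ → 88
game_id=810: ✓ → 126
game_id=811: ✓ → 67
game_id=812: ✓ → 99
game_id=813: ✓ → 89
away_sum = 70 + 104 + 116 + 82 + 73 + 118 + 83 + 81 + 107 + 88 + 126 + 67 + 99 + 89 = 1303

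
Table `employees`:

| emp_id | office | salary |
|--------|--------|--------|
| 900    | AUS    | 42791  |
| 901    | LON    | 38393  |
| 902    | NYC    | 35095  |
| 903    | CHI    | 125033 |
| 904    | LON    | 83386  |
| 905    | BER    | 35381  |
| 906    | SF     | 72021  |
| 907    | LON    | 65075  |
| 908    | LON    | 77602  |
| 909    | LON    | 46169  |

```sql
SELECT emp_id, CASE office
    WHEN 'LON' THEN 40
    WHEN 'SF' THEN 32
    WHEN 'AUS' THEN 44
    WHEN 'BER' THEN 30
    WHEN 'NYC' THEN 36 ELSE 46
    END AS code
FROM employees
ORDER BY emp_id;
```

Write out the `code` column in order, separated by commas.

emp_id=900: office='AUS' → 44
emp_id=901: office='LON' → 40
emp_id=902: office='NYC' → 36
emp_id=903: ELSE → 46
emp_id=904: office='LON' → 40
emp_id=905: office='BER' → 30
emp_id=906: office='SF' → 32
emp_id=907: office='LON' → 40
emp_id=908: office='LON' → 40
emp_id=909: office='LON' → 40

44, 40, 36, 46, 40, 30, 32, 40, 40, 40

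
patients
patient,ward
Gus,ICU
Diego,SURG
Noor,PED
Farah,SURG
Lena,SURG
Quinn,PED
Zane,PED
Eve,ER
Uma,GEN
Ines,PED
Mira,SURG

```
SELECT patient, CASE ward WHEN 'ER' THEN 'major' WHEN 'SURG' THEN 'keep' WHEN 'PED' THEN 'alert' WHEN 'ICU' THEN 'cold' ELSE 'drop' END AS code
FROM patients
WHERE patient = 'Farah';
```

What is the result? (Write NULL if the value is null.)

keep

patient = Farah: ward=SURG.
ward='ER' → false
ward='SURG' → true → keep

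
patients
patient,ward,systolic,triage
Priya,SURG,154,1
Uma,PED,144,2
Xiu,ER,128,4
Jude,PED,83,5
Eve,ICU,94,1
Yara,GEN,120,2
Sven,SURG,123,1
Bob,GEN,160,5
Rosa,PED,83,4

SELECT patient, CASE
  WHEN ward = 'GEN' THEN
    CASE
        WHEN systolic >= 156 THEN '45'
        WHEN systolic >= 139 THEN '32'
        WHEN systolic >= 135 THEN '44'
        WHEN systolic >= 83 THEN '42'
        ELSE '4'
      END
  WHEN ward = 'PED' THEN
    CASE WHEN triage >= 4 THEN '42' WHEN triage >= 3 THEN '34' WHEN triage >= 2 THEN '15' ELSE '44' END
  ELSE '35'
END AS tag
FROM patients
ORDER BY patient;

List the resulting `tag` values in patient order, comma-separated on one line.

45, 35, 42, 35, 42, 35, 15, 35, 42

patient=Bob: ward='GEN' → inner[systolic >= 156] → 45
patient=Eve: ward='ICU' → outer ELSE → 35
patient=Jude: ward='PED' → inner[triage >= 4] → 42
patient=Priya: ward='SURG' → outer ELSE → 35
patient=Rosa: ward='PED' → inner[triage >= 4] → 42
patient=Sven: ward='SURG' → outer ELSE → 35
patient=Uma: ward='PED' → inner[triage >= 2] → 15
patient=Xiu: ward='ER' → outer ELSE → 35
patient=Yara: ward='GEN' → inner[systolic >= 83] → 42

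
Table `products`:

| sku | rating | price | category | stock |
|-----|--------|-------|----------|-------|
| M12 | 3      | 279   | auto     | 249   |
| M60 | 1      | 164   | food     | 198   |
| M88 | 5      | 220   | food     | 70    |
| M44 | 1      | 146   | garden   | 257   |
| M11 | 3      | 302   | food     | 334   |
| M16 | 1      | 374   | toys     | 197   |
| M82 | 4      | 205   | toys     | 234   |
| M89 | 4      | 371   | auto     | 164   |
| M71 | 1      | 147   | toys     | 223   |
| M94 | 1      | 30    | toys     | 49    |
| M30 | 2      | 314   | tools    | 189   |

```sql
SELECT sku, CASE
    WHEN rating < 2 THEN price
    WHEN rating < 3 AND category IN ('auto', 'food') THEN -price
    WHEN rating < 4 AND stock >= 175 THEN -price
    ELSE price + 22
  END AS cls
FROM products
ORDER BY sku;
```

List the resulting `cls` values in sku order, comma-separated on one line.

-302, -279, 374, -314, 146, 164, 147, 227, 242, 393, 30

sku=M11: rating < 4 AND stock >= 175 → -302
sku=M12: rating < 4 AND stock >= 175 → -279
sku=M16: rating < 2 → 374
sku=M30: rating < 4 AND stock >= 175 → -314
sku=M44: rating < 2 → 146
sku=M60: rating < 2 → 164
sku=M71: rating < 2 → 147
sku=M82: ELSE → 227
sku=M88: ELSE → 242
sku=M89: ELSE → 393
sku=M94: rating < 2 → 30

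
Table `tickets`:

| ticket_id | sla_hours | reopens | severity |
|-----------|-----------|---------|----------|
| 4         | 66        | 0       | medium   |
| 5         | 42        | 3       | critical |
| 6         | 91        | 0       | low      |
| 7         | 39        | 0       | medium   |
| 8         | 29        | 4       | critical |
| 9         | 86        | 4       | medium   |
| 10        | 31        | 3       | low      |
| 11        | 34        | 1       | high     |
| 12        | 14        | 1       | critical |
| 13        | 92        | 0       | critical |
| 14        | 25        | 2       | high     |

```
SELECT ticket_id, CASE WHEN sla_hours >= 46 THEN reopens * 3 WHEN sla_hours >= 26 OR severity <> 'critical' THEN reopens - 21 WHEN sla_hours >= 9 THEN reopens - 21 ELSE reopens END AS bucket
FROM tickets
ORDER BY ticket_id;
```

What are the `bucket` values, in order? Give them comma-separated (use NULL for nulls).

ticket_id=4: sla_hours >= 46 → 0
ticket_id=5: sla_hours >= 26 OR severity <> 'critical' → -18
ticket_id=6: sla_hours >= 46 → 0
ticket_id=7: sla_hours >= 26 OR severity <> 'critical' → -21
ticket_id=8: sla_hours >= 26 OR severity <> 'critical' → -17
ticket_id=9: sla_hours >= 46 → 12
ticket_id=10: sla_hours >= 26 OR severity <> 'critical' → -18
ticket_id=11: sla_hours >= 26 OR severity <> 'critical' → -20
ticket_id=12: sla_hours >= 9 → -20
ticket_id=13: sla_hours >= 46 → 0
ticket_id=14: sla_hours >= 26 OR severity <> 'critical' → -19

0, -18, 0, -21, -17, 12, -18, -20, -20, 0, -19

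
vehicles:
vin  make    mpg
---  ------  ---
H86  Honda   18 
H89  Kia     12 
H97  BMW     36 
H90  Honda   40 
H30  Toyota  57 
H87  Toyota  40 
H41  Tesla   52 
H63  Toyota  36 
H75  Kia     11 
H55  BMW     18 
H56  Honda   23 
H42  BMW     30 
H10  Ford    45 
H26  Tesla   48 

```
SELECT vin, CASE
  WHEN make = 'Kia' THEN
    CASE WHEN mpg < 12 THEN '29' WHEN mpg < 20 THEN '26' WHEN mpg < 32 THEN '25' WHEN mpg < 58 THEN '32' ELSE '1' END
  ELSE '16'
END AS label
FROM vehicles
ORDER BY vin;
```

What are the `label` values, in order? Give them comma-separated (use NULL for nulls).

vin=H10: make='Ford' → outer ELSE → 16
vin=H26: make='Tesla' → outer ELSE → 16
vin=H30: make='Toyota' → outer ELSE → 16
vin=H41: make='Tesla' → outer ELSE → 16
vin=H42: make='BMW' → outer ELSE → 16
vin=H55: make='BMW' → outer ELSE → 16
vin=H56: make='Honda' → outer ELSE → 16
vin=H63: make='Toyota' → outer ELSE → 16
vin=H75: make='Kia' → inner[mpg < 12] → 29
vin=H86: make='Honda' → outer ELSE → 16
vin=H87: make='Toyota' → outer ELSE → 16
vin=H89: make='Kia' → inner[mpg < 20] → 26
vin=H90: make='Honda' → outer ELSE → 16
vin=H97: make='BMW' → outer ELSE → 16

16, 16, 16, 16, 16, 16, 16, 16, 29, 16, 16, 26, 16, 16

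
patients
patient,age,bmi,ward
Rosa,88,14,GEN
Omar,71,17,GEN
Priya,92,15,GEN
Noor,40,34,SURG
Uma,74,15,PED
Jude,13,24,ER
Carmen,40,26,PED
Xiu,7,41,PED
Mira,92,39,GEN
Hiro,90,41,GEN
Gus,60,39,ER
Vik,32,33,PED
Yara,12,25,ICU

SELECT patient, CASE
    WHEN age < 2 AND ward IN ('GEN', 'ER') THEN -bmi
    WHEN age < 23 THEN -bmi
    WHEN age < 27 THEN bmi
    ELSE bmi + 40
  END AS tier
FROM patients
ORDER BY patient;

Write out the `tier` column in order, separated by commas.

66, 79, 81, -24, 79, 74, 57, 55, 54, 55, 73, -41, -25

patient=Carmen: ELSE → 66
patient=Gus: ELSE → 79
patient=Hiro: ELSE → 81
patient=Jude: age < 23 → -24
patient=Mira: ELSE → 79
patient=Noor: ELSE → 74
patient=Omar: ELSE → 57
patient=Priya: ELSE → 55
patient=Rosa: ELSE → 54
patient=Uma: ELSE → 55
patient=Vik: ELSE → 73
patient=Xiu: age < 23 → -41
patient=Yara: age < 23 → -25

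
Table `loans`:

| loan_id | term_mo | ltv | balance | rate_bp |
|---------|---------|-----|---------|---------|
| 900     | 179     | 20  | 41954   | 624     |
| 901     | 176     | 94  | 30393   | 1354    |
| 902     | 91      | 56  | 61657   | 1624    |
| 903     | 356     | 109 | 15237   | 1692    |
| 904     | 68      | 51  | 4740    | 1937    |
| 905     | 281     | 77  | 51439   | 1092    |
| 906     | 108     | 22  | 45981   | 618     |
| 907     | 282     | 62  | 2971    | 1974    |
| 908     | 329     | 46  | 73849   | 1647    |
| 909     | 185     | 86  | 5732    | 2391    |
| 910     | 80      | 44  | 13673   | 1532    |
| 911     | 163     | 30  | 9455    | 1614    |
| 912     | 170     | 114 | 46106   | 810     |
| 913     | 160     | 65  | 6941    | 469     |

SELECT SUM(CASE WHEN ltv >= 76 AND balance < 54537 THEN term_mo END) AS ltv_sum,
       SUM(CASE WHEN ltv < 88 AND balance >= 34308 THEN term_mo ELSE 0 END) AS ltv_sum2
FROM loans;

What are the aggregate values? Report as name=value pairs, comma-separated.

ltv_sum=1168, ltv_sum2=988

[ltv_sum: ltv >= 76 AND balance < 54537]
loan_id=900: ✗
loan_id=901: ✓ → 176
loan_id=902: ✗
loan_id=903: ✓ → 356
loan_id=904: ✗
loan_id=905: ✓ → 281
loan_id=906: ✗
loan_id=907: ✗
loan_id=908: ✗
loan_id=909: ✓ → 185
loan_id=910: ✗
loan_id=911: ✗
loan_id=912: ✓ → 170
loan_id=913: ✗
ltv_sum = 176 + 356 + 281 + 185 + 170 = 1168
—
[ltv_sum2: ltv < 88 AND balance >= 34308]
loan_id=900: ✓ → 179
loan_id=901: ✗
loan_id=902: ✓ → 91
loan_id=903: ✗
loan_id=904: ✗
loan_id=905: ✓ → 281
loan_id=906: ✓ → 108
loan_id=907: ✗
loan_id=908: ✓ → 329
loan_id=909: ✗
loan_id=910: ✗
loan_id=911: ✗
loan_id=912: ✗
loan_id=913: ✗
ltv_sum2 = 179 + 91 + 281 + 108 + 329 = 988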